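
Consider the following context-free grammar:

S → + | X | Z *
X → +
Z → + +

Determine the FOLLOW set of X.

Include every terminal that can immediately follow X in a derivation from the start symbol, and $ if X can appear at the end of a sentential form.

We compute FOLLOW(X) using the standard algorithm.
FOLLOW(S) starts with {$}.
FIRST(S) = {+}
FIRST(X) = {+}
FIRST(Z) = {+}
FOLLOW(S) = {$}
FOLLOW(X) = {$}
FOLLOW(Z) = {*}
Therefore, FOLLOW(X) = {$}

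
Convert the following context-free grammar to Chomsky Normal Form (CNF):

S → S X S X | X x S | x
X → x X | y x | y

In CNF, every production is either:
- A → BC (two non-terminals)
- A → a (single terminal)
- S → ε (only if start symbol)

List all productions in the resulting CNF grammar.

TX → x; S → x; TY → y; X → y; S → S X0; X0 → X X1; X1 → S X; S → X X2; X2 → TX S; X → TX X; X → TY TX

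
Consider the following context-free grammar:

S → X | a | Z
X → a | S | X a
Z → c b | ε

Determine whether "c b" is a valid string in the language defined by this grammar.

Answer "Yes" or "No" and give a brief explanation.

Yes - a valid derivation exists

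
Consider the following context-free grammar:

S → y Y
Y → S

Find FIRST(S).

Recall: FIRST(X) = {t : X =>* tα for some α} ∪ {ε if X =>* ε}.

We compute FIRST(S) using the standard algorithm.
FIRST(S) = {y}
FIRST(Y) = {y}
Therefore, FIRST(S) = {y}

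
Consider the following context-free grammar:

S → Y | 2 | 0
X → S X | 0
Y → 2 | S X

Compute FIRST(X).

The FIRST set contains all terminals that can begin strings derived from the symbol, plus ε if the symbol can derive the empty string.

We compute FIRST(X) using the standard algorithm.
FIRST(S) = {0, 2}
FIRST(X) = {0, 2}
FIRST(Y) = {0, 2}
Therefore, FIRST(X) = {0, 2}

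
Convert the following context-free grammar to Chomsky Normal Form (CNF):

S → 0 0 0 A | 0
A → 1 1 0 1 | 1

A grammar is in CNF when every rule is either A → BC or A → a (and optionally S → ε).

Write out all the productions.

T0 → 0; S → 0; T1 → 1; A → 1; S → T0 X0; X0 → T0 X1; X1 → T0 A; A → T1 X2; X2 → T1 X3; X3 → T0 T1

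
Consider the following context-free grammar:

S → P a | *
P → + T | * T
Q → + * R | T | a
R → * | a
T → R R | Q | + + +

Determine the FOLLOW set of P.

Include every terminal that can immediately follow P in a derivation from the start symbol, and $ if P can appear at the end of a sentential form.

We compute FOLLOW(P) using the standard algorithm.
FOLLOW(S) starts with {$}.
FIRST(P) = {*, +}
FIRST(Q) = {*, +, a}
FIRST(R) = {*, a}
FIRST(S) = {*, +}
FIRST(T) = {*, +, a}
FOLLOW(P) = {a}
FOLLOW(Q) = {a}
FOLLOW(R) = {*, a}
FOLLOW(S) = {$}
FOLLOW(T) = {a}
Therefore, FOLLOW(P) = {a}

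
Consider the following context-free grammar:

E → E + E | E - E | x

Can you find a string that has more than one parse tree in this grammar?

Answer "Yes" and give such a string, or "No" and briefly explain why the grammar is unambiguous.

Yes - the string 'x + x - x + x - x' has two distinct parse trees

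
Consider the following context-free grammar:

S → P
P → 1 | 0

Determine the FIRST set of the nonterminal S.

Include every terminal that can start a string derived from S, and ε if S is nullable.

We compute FIRST(S) using the standard algorithm.
FIRST(P) = {0, 1}
FIRST(S) = {0, 1}
Therefore, FIRST(S) = {0, 1}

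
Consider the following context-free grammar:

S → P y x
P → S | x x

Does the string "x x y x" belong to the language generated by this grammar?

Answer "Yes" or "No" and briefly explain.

Yes - a valid derivation exists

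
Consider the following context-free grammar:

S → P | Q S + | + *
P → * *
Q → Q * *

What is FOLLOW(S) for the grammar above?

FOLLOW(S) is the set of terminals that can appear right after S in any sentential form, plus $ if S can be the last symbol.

We compute FOLLOW(S) using the standard algorithm.
FOLLOW(S) starts with {$}.
FIRST(P) = {*}
FIRST(Q) = {}
FIRST(S) = {*, +}
FOLLOW(P) = {$, +}
FOLLOW(Q) = {*, +}
FOLLOW(S) = {$, +}
Therefore, FOLLOW(S) = {$, +}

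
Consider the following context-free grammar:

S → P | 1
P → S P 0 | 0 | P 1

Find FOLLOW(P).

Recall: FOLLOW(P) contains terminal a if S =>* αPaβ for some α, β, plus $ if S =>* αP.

We compute FOLLOW(P) using the standard algorithm.
FOLLOW(S) starts with {$}.
FIRST(P) = {0, 1}
FIRST(S) = {0, 1}
FOLLOW(P) = {$, 0, 1}
FOLLOW(S) = {$, 0, 1}
Therefore, FOLLOW(P) = {$, 0, 1}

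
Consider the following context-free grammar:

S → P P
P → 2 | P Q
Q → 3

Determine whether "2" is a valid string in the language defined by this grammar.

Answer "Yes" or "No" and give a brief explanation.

No - no valid derivation exists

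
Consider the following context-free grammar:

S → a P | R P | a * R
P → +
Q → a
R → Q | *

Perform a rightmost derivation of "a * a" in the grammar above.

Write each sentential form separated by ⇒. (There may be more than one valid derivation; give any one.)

S ⇒ a * R ⇒ a * Q ⇒ a * a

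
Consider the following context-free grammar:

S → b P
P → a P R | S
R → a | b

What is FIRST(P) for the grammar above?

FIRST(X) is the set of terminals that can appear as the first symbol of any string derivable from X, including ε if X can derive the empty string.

We compute FIRST(P) using the standard algorithm.
FIRST(P) = {a, b}
FIRST(R) = {a, b}
FIRST(S) = {b}
Therefore, FIRST(P) = {a, b}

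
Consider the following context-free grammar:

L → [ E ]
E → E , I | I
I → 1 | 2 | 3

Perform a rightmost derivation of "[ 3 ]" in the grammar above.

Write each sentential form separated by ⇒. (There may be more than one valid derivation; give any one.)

L ⇒ [ E ] ⇒ [ I ] ⇒ [ 3 ]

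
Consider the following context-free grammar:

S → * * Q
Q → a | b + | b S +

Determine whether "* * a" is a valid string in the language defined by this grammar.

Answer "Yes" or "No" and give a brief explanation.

Yes - a valid derivation exists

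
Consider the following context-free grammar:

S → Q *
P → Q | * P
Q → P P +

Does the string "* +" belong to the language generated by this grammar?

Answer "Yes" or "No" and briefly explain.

No - no valid derivation exists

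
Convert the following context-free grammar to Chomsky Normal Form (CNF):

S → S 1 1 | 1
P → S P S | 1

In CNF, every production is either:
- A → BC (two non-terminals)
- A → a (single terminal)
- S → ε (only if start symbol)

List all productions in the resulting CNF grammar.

T1 → 1; S → 1; P → 1; S → S X0; X0 → T1 T1; P → S X1; X1 → P S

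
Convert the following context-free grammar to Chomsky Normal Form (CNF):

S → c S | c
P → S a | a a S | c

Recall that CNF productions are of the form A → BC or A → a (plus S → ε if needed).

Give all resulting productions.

TC → c; S → c; TA → a; P → c; S → TC S; P → S TA; P → TA X0; X0 → TA S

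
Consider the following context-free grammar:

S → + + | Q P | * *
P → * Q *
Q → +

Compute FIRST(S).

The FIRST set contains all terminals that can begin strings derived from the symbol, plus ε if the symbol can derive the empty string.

We compute FIRST(S) using the standard algorithm.
FIRST(P) = {*}
FIRST(Q) = {+}
FIRST(S) = {*, +}
Therefore, FIRST(S) = {*, +}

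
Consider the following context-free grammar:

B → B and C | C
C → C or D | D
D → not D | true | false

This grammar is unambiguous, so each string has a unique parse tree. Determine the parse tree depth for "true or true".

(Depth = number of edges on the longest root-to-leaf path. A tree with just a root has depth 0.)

4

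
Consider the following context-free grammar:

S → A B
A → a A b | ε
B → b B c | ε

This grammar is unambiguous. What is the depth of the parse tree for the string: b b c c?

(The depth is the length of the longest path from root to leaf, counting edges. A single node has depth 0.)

4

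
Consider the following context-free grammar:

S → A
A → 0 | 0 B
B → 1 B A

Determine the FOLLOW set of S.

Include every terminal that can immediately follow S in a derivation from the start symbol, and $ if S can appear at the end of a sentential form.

We compute FOLLOW(S) using the standard algorithm.
FOLLOW(S) starts with {$}.
FIRST(A) = {0}
FIRST(B) = {1}
FIRST(S) = {0}
FOLLOW(A) = {$, 0}
FOLLOW(B) = {$, 0}
FOLLOW(S) = {$}
Therefore, FOLLOW(S) = {$}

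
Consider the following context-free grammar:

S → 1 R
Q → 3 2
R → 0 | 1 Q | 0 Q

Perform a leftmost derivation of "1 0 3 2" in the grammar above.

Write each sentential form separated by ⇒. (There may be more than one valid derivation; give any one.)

S ⇒ 1 R ⇒ 1 0 Q ⇒ 1 0 3 2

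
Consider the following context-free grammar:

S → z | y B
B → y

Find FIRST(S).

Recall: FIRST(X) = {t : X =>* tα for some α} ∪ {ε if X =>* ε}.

We compute FIRST(S) using the standard algorithm.
FIRST(B) = {y}
FIRST(S) = {y, z}
Therefore, FIRST(S) = {y, z}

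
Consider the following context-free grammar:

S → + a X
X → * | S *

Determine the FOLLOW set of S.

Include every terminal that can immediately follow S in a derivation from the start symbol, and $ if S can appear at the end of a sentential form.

We compute FOLLOW(S) using the standard algorithm.
FOLLOW(S) starts with {$}.
FIRST(S) = {+}
FIRST(X) = {*, +}
FOLLOW(S) = {$, *}
FOLLOW(X) = {$, *}
Therefore, FOLLOW(S) = {$, *}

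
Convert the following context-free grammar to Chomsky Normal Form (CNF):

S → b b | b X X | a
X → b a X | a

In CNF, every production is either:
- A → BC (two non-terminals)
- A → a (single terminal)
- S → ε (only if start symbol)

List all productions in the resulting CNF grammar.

TB → b; S → a; TA → a; X → a; S → TB TB; S → TB X0; X0 → X X; X → TB X1; X1 → TA X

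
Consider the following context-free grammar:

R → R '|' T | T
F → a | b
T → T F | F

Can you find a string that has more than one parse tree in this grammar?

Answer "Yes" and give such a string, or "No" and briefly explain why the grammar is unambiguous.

No - the grammar is unambiguous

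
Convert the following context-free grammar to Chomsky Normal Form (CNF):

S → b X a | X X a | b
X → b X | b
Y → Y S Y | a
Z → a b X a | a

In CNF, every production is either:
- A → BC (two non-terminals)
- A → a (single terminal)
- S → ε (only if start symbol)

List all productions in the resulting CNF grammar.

TB → b; TA → a; S → b; X → b; Y → a; Z → a; S → TB X0; X0 → X TA; S → X X1; X1 → X TA; X → TB X; Y → Y X2; X2 → S Y; Z → TA X3; X3 → TB X4; X4 → X TA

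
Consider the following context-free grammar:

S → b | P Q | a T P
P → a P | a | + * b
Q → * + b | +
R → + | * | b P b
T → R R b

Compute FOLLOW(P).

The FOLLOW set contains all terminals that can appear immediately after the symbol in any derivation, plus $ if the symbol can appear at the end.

We compute FOLLOW(P) using the standard algorithm.
FOLLOW(S) starts with {$}.
FIRST(P) = {+, a}
FIRST(Q) = {*, +}
FIRST(R) = {*, +, b}
FIRST(S) = {+, a, b}
FIRST(T) = {*, +, b}
FOLLOW(P) = {$, *, +, b}
FOLLOW(Q) = {$}
FOLLOW(R) = {*, +, b}
FOLLOW(S) = {$}
FOLLOW(T) = {+, a}
Therefore, FOLLOW(P) = {$, *, +, b}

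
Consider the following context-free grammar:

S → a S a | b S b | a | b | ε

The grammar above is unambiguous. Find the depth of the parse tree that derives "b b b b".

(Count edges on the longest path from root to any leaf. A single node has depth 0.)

3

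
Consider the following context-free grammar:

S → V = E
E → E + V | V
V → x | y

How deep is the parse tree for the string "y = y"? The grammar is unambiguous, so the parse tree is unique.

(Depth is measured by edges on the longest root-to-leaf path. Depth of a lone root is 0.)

3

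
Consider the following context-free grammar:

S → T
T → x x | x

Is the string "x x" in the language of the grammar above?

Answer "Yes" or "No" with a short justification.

Yes - a valid derivation exists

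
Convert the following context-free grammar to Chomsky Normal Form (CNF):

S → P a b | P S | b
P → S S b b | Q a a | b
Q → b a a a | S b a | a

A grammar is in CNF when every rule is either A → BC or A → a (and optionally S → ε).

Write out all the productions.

TA → a; TB → b; S → b; P → b; Q → a; S → P X0; X0 → TA TB; S → P S; P → S X1; X1 → S X2; X2 → TB TB; P → Q X3; X3 → TA TA; Q → TB X4; X4 → TA X5; X5 → TA TA; Q → S X6; X6 → TB TA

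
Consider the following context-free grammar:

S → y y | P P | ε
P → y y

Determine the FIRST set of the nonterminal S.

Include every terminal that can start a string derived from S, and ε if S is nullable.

We compute FIRST(S) using the standard algorithm.
FIRST(P) = {y}
FIRST(S) = {y, ε}
Therefore, FIRST(S) = {y, ε}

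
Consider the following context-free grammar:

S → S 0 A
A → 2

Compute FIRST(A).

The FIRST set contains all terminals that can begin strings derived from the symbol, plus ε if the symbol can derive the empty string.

We compute FIRST(A) using the standard algorithm.
FIRST(A) = {2}
FIRST(S) = {}
Therefore, FIRST(A) = {2}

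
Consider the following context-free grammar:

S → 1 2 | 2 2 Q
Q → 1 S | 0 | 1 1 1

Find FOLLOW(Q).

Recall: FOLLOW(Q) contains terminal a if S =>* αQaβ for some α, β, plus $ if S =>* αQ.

We compute FOLLOW(Q) using the standard algorithm.
FOLLOW(S) starts with {$}.
FIRST(Q) = {0, 1}
FIRST(S) = {1, 2}
FOLLOW(Q) = {$}
FOLLOW(S) = {$}
Therefore, FOLLOW(Q) = {$}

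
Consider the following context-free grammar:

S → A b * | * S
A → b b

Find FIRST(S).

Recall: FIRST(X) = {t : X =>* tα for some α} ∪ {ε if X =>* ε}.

We compute FIRST(S) using the standard algorithm.
FIRST(A) = {b}
FIRST(S) = {*, b}
Therefore, FIRST(S) = {*, b}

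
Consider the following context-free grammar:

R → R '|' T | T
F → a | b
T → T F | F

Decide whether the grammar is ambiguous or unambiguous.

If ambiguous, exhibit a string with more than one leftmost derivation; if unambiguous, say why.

Unambiguous - every string in the language has a unique leftmost derivation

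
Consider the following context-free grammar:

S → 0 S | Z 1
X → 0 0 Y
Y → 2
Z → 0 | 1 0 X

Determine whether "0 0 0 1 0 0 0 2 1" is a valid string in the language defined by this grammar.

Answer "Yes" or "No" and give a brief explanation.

Yes - a valid derivation exists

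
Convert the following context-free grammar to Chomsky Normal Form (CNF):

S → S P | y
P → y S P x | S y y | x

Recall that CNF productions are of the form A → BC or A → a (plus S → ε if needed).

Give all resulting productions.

S → y; TY → y; TX → x; P → x; S → S P; P → TY X0; X0 → S X1; X1 → P TX; P → S X2; X2 → TY TY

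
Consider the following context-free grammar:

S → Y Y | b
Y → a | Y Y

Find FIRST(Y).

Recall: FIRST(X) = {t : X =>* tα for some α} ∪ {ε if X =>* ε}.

We compute FIRST(Y) using the standard algorithm.
FIRST(S) = {a, b}
FIRST(Y) = {a}
Therefore, FIRST(Y) = {a}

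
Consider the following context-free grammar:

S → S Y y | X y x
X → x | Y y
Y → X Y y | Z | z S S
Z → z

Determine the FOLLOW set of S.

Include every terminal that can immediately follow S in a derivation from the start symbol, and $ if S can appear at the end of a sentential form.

We compute FOLLOW(S) using the standard algorithm.
FOLLOW(S) starts with {$}.
FIRST(S) = {x, z}
FIRST(X) = {x, z}
FIRST(Y) = {x, z}
FIRST(Z) = {z}
FOLLOW(S) = {$, x, y, z}
FOLLOW(X) = {x, y, z}
FOLLOW(Y) = {y}
FOLLOW(Z) = {y}
Therefore, FOLLOW(S) = {$, x, y, z}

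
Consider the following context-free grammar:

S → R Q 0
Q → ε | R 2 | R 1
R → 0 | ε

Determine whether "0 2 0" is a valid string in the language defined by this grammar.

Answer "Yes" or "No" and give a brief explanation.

Yes - a valid derivation exists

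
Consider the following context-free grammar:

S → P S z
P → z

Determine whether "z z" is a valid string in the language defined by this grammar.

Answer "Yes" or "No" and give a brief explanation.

No - no valid derivation exists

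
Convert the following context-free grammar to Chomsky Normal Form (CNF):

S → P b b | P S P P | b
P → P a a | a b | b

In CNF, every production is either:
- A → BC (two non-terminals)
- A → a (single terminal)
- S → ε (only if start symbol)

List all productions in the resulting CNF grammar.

TB → b; S → b; TA → a; P → b; S → P X0; X0 → TB TB; S → P X1; X1 → S X2; X2 → P P; P → P X3; X3 → TA TA; P → TA TB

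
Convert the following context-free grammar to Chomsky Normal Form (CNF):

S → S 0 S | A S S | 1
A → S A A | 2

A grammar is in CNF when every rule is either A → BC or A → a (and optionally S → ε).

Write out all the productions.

T0 → 0; S → 1; A → 2; S → S X0; X0 → T0 S; S → A X1; X1 → S S; A → S X2; X2 → A A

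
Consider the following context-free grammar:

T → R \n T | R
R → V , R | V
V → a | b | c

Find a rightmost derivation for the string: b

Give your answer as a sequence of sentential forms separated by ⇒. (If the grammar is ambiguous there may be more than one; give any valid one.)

T ⇒ R ⇒ V ⇒ b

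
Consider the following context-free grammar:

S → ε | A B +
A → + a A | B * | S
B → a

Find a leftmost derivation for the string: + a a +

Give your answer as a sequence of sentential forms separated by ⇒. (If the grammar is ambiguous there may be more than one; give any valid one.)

S ⇒ A B + ⇒ + a A B + ⇒ + a S B + ⇒ + a B + ⇒ + a a +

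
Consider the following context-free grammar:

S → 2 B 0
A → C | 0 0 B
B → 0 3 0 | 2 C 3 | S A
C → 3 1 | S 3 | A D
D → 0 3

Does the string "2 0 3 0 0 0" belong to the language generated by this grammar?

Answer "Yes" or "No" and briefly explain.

No - no valid derivation exists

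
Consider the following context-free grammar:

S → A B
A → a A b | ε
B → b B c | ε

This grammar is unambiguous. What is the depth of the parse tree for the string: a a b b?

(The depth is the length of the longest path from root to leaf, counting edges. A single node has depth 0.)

4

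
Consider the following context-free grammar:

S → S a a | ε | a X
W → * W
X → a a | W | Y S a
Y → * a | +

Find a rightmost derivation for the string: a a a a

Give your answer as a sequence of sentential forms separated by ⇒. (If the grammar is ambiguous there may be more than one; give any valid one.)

S ⇒ S a a ⇒ S a a a a ⇒ a a a a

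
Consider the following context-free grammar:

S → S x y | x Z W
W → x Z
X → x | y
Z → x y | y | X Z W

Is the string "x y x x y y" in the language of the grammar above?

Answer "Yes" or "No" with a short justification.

No - no valid derivation exists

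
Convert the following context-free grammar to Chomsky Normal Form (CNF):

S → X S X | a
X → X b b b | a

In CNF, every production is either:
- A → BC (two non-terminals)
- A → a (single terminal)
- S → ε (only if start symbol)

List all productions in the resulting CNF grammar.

S → a; TB → b; X → a; S → X X0; X0 → S X; X → X X1; X1 → TB X2; X2 → TB TB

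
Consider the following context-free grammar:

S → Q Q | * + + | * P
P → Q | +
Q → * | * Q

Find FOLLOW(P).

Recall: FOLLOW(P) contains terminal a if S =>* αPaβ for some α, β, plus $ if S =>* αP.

We compute FOLLOW(P) using the standard algorithm.
FOLLOW(S) starts with {$}.
FIRST(P) = {*, +}
FIRST(Q) = {*}
FIRST(S) = {*}
FOLLOW(P) = {$}
FOLLOW(Q) = {$, *}
FOLLOW(S) = {$}
Therefore, FOLLOW(P) = {$}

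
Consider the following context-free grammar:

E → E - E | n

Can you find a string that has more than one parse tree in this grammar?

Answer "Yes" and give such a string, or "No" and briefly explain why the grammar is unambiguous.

Yes - the string 'n - n - n - n' has two distinct parse trees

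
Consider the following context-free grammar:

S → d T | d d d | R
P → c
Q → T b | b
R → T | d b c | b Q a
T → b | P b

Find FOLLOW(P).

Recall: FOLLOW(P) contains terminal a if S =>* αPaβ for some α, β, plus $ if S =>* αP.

We compute FOLLOW(P) using the standard algorithm.
FOLLOW(S) starts with {$}.
FIRST(P) = {c}
FIRST(Q) = {b, c}
FIRST(R) = {b, c, d}
FIRST(S) = {b, c, d}
FIRST(T) = {b, c}
FOLLOW(P) = {b}
FOLLOW(Q) = {a}
FOLLOW(R) = {$}
FOLLOW(S) = {$}
FOLLOW(T) = {$, b}
Therefore, FOLLOW(P) = {b}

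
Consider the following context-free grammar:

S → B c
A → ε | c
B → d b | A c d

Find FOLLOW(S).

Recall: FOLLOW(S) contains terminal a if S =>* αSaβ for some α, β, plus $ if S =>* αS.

We compute FOLLOW(S) using the standard algorithm.
FOLLOW(S) starts with {$}.
FIRST(A) = {c, ε}
FIRST(B) = {c, d}
FIRST(S) = {c, d}
FOLLOW(A) = {c}
FOLLOW(B) = {c}
FOLLOW(S) = {$}
Therefore, FOLLOW(S) = {$}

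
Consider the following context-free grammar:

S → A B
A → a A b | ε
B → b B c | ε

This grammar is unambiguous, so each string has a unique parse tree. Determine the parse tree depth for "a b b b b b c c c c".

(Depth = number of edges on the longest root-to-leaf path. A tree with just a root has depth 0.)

6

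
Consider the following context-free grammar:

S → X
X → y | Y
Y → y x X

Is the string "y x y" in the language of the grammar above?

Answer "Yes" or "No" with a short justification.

Yes - a valid derivation exists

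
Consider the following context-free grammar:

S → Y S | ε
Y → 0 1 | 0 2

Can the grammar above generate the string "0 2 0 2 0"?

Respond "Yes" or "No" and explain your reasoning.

No - no valid derivation exists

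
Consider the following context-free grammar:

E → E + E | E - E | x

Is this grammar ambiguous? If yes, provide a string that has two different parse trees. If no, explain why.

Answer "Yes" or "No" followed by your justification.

Yes - the string 'x - x + x + x' has two distinct leftmost derivations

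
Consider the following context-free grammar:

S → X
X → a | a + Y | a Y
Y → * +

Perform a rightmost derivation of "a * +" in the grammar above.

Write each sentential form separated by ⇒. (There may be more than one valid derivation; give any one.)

S ⇒ X ⇒ a Y ⇒ a * +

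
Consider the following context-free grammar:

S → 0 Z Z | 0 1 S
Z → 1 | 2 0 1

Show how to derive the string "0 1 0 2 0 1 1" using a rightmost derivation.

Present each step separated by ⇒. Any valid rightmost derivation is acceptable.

S ⇒ 0 1 S ⇒ 0 1 0 Z Z ⇒ 0 1 0 Z 1 ⇒ 0 1 0 2 0 1 1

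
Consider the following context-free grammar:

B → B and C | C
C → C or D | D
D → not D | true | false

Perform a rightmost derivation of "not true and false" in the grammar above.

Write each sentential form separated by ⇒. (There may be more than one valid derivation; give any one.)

B ⇒ B and C ⇒ B and D ⇒ B and false ⇒ C and false ⇒ D and false ⇒ not D and false ⇒ not true and false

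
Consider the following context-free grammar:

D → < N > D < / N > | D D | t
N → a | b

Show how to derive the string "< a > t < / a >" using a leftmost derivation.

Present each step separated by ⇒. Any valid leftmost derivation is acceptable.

D ⇒ < N > D < / N > ⇒ < a > D < / N > ⇒ < a > t < / N > ⇒ < a > t < / a >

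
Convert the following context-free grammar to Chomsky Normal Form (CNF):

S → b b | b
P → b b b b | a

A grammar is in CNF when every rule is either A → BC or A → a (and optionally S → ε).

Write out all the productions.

TB → b; S → b; P → a; S → TB TB; P → TB X0; X0 → TB X1; X1 → TB TB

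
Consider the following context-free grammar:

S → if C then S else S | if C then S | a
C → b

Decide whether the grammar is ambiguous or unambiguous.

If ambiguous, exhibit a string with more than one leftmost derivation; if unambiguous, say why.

Ambiguous - the string 'if b then if b then if b then a else a else a' has two distinct leftmost derivations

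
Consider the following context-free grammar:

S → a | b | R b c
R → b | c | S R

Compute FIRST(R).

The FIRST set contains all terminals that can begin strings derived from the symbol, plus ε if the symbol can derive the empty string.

We compute FIRST(R) using the standard algorithm.
FIRST(R) = {a, b, c}
FIRST(S) = {a, b, c}
Therefore, FIRST(R) = {a, b, c}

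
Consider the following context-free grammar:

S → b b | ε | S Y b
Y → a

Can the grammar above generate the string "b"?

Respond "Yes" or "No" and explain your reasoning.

No - no valid derivation exists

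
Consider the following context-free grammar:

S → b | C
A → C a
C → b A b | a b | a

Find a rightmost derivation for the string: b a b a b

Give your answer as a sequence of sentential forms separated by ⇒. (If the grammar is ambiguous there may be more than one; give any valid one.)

S ⇒ C ⇒ b A b ⇒ b C a b ⇒ b a b a b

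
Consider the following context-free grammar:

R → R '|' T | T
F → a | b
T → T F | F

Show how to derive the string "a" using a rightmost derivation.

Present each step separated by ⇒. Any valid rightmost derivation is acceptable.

R ⇒ T ⇒ F ⇒ a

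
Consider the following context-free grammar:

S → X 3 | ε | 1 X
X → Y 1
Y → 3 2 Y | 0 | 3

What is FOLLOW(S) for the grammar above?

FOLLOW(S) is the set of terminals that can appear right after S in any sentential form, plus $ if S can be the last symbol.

We compute FOLLOW(S) using the standard algorithm.
FOLLOW(S) starts with {$}.
FIRST(S) = {0, 1, 3, ε}
FIRST(X) = {0, 3}
FIRST(Y) = {0, 3}
FOLLOW(S) = {$}
FOLLOW(X) = {$, 3}
FOLLOW(Y) = {1}
Therefore, FOLLOW(S) = {$}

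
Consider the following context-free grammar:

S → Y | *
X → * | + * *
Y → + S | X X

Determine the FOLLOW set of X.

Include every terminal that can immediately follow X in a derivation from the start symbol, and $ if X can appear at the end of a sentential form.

We compute FOLLOW(X) using the standard algorithm.
FOLLOW(S) starts with {$}.
FIRST(S) = {*, +}
FIRST(X) = {*, +}
FIRST(Y) = {*, +}
FOLLOW(S) = {$}
FOLLOW(X) = {$, *, +}
FOLLOW(Y) = {$}
Therefore, FOLLOW(X) = {$, *, +}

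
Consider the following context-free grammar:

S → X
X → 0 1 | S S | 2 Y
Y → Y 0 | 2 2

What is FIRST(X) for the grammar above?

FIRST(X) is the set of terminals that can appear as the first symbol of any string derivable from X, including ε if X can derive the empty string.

We compute FIRST(X) using the standard algorithm.
FIRST(S) = {0, 2}
FIRST(X) = {0, 2}
FIRST(Y) = {2}
Therefore, FIRST(X) = {0, 2}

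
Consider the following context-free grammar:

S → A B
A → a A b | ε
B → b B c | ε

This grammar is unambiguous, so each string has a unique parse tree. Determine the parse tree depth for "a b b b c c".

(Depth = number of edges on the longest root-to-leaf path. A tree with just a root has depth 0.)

4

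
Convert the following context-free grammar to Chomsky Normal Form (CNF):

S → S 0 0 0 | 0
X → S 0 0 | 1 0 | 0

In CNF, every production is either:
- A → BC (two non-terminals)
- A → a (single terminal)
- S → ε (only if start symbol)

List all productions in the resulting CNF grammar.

T0 → 0; S → 0; T1 → 1; X → 0; S → S X0; X0 → T0 X1; X1 → T0 T0; X → S X2; X2 → T0 T0; X → T1 T0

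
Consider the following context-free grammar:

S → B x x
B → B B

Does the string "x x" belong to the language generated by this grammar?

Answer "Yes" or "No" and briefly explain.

No - no valid derivation exists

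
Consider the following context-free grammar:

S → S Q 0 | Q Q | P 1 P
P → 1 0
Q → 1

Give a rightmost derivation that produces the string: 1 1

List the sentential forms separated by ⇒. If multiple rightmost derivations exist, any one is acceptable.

S ⇒ Q Q ⇒ Q 1 ⇒ 1 1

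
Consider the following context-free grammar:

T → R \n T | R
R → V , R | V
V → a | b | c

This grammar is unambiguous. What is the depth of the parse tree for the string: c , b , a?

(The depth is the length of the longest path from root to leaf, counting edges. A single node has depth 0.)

5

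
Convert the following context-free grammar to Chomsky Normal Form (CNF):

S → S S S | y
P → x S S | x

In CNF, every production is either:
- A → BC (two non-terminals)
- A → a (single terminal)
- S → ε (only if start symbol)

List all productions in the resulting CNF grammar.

S → y; TX → x; P → x; S → S X0; X0 → S S; P → TX X1; X1 → S S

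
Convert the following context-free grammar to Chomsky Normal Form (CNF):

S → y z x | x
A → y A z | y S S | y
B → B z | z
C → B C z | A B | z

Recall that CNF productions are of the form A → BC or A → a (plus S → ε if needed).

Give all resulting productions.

TY → y; TZ → z; TX → x; S → x; A → y; B → z; C → z; S → TY X0; X0 → TZ TX; A → TY X1; X1 → A TZ; A → TY X2; X2 → S S; B → B TZ; C → B X3; X3 → C TZ; C → A B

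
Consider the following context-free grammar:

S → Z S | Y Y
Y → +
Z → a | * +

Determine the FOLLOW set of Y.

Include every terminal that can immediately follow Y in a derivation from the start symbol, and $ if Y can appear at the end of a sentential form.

We compute FOLLOW(Y) using the standard algorithm.
FOLLOW(S) starts with {$}.
FIRST(S) = {*, +, a}
FIRST(Y) = {+}
FIRST(Z) = {*, a}
FOLLOW(S) = {$}
FOLLOW(Y) = {$, +}
FOLLOW(Z) = {*, +, a}
Therefore, FOLLOW(Y) = {$, +}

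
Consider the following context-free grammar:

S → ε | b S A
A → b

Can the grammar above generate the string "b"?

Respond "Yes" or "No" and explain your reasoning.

No - no valid derivation exists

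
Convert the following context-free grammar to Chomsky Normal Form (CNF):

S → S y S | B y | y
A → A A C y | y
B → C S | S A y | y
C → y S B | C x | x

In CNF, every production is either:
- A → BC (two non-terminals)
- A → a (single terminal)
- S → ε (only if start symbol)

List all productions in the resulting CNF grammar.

TY → y; S → y; A → y; B → y; TX → x; C → x; S → S X0; X0 → TY S; S → B TY; A → A X1; X1 → A X2; X2 → C TY; B → C S; B → S X3; X3 → A TY; C → TY X4; X4 → S B; C → C TX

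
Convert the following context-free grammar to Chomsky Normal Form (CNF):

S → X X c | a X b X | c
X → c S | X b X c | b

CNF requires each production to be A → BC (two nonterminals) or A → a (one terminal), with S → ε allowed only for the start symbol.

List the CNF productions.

TC → c; TA → a; TB → b; S → c; X → b; S → X X0; X0 → X TC; S → TA X1; X1 → X X2; X2 → TB X; X → TC S; X → X X3; X3 → TB X4; X4 → X TC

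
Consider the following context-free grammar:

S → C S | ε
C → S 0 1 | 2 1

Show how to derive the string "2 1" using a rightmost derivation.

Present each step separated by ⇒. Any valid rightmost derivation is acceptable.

S ⇒ C S ⇒ C ⇒ 2 1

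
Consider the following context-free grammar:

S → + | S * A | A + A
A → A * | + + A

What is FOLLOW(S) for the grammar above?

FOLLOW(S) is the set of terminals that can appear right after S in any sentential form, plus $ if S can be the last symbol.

We compute FOLLOW(S) using the standard algorithm.
FOLLOW(S) starts with {$}.
FIRST(A) = {+}
FIRST(S) = {+}
FOLLOW(A) = {$, *, +}
FOLLOW(S) = {$, *}
Therefore, FOLLOW(S) = {$, *}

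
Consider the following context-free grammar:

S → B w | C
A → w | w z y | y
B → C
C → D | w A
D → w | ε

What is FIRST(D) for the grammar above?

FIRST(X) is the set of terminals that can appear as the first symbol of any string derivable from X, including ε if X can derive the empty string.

We compute FIRST(D) using the standard algorithm.
FIRST(A) = {w, y}
FIRST(B) = {w, ε}
FIRST(C) = {w, ε}
FIRST(D) = {w, ε}
FIRST(S) = {w, ε}
Therefore, FIRST(D) = {w, ε}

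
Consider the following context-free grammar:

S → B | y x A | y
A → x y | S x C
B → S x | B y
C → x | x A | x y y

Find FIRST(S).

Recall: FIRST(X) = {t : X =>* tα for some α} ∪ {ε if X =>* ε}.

We compute FIRST(S) using the standard algorithm.
FIRST(A) = {x, y}
FIRST(B) = {y}
FIRST(C) = {x}
FIRST(S) = {y}
Therefore, FIRST(S) = {y}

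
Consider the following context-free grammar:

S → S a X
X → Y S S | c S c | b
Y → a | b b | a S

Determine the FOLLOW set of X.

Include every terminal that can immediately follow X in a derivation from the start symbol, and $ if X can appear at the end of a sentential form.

We compute FOLLOW(X) using the standard algorithm.
FOLLOW(S) starts with {$}.
FIRST(S) = {}
FIRST(X) = {a, b, c}
FIRST(Y) = {a, b}
FOLLOW(S) = {$, a, c}
FOLLOW(X) = {$, a, c}
FOLLOW(Y) = {}
Therefore, FOLLOW(X) = {$, a, c}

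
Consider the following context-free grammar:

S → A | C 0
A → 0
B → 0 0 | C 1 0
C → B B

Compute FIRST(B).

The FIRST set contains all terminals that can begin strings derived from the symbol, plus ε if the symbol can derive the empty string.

We compute FIRST(B) using the standard algorithm.
FIRST(A) = {0}
FIRST(B) = {0}
FIRST(C) = {0}
FIRST(S) = {0}
Therefore, FIRST(B) = {0}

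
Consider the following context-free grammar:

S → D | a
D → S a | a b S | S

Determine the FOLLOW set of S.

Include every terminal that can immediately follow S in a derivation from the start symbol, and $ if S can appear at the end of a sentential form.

We compute FOLLOW(S) using the standard algorithm.
FOLLOW(S) starts with {$}.
FIRST(D) = {a}
FIRST(S) = {a}
FOLLOW(D) = {$, a}
FOLLOW(S) = {$, a}
Therefore, FOLLOW(S) = {$, a}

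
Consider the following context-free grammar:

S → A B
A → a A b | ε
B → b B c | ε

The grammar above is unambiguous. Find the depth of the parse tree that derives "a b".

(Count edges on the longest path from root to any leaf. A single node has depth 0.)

3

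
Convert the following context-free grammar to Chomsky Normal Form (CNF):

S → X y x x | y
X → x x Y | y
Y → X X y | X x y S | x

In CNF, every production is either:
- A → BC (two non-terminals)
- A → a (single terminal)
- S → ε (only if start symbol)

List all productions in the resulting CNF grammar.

TY → y; TX → x; S → y; X → y; Y → x; S → X X0; X0 → TY X1; X1 → TX TX; X → TX X2; X2 → TX Y; Y → X X3; X3 → X TY; Y → X X4; X4 → TX X5; X5 → TY S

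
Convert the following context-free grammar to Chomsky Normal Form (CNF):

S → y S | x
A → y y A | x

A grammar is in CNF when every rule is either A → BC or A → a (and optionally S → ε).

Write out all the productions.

TY → y; S → x; A → x; S → TY S; A → TY X0; X0 → TY A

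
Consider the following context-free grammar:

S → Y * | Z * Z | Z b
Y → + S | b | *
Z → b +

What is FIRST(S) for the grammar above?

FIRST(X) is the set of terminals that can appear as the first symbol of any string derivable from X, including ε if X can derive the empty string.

We compute FIRST(S) using the standard algorithm.
FIRST(S) = {*, +, b}
FIRST(Y) = {*, +, b}
FIRST(Z) = {b}
Therefore, FIRST(S) = {*, +, b}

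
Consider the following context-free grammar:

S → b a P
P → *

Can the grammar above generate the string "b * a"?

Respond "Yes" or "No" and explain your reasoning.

No - no valid derivation exists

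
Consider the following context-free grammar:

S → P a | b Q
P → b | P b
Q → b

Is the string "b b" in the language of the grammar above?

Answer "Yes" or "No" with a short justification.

Yes - a valid derivation exists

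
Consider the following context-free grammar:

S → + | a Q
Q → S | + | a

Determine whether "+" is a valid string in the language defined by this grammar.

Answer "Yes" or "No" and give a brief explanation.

Yes - a valid derivation exists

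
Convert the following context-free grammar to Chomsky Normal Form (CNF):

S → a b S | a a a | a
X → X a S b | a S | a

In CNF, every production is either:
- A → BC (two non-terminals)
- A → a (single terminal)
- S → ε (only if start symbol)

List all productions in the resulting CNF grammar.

TA → a; TB → b; S → a; X → a; S → TA X0; X0 → TB S; S → TA X1; X1 → TA TA; X → X X2; X2 → TA X3; X3 → S TB; X → TA S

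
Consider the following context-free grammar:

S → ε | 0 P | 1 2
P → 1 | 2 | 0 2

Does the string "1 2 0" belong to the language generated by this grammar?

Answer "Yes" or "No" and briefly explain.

No - no valid derivation exists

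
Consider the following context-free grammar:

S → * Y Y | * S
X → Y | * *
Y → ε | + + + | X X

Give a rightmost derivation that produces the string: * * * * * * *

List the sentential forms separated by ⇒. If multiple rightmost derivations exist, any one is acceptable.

S ⇒ * S ⇒ * * S ⇒ * * * Y Y ⇒ * * * Y ⇒ * * * X X ⇒ * * * X * * ⇒ * * * * * * *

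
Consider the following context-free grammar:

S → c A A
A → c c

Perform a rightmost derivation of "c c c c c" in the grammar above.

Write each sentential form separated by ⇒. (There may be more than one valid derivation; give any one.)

S ⇒ c A A ⇒ c A c c ⇒ c c c c c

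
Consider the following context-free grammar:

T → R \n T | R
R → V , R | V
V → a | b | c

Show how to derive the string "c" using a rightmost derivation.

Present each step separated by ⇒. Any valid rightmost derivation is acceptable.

T ⇒ R ⇒ V ⇒ c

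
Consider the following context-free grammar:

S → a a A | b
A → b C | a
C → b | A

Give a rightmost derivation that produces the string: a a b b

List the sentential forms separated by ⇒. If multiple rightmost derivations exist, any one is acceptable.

S ⇒ a a A ⇒ a a b C ⇒ a a b b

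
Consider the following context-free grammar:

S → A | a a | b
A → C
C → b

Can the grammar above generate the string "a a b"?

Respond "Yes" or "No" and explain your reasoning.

No - no valid derivation exists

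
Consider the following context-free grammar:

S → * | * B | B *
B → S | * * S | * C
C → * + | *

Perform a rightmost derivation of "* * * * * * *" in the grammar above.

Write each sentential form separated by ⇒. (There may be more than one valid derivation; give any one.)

S ⇒ * B ⇒ * * * S ⇒ * * * * B ⇒ * * * * * * S ⇒ * * * * * * *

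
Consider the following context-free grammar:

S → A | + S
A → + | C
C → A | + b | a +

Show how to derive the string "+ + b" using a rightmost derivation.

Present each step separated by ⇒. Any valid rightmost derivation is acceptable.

S ⇒ + S ⇒ + A ⇒ + C ⇒ + + b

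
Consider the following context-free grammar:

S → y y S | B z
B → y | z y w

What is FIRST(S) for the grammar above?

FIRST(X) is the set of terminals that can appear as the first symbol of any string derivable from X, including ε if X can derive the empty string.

We compute FIRST(S) using the standard algorithm.
FIRST(B) = {y, z}
FIRST(S) = {y, z}
Therefore, FIRST(S) = {y, z}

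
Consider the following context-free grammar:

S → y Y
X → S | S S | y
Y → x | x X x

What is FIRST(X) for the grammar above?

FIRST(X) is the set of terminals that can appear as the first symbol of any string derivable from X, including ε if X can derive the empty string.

We compute FIRST(X) using the standard algorithm.
FIRST(S) = {y}
FIRST(X) = {y}
FIRST(Y) = {x}
Therefore, FIRST(X) = {y}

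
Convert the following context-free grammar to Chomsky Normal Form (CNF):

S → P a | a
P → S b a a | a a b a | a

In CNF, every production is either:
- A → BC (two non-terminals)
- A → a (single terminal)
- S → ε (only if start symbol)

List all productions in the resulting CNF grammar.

TA → a; S → a; TB → b; P → a; S → P TA; P → S X0; X0 → TB X1; X1 → TA TA; P → TA X2; X2 → TA X3; X3 → TB TA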